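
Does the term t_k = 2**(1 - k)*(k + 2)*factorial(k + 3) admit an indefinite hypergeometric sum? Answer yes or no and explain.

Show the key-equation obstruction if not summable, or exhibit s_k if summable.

The ratio is (k + 3)*(k + 4)/(2*(k + 2)).
Normal form (A,B,C) = (k/2 + 2, 1, k + 2).
f must satisfy (k/2 + 2)·f(k+1) − (1)·f(k) = k + 2.
deg f ≤ 0 (via 1,0,1).
Coefficient equations give f(k) = 2.
So s_k = (B(k−1)f/C)·t_k = (2/(k + 2))·t_k = 2**(2 - k)*factorial(k + 3).
Verify: 2**(1 - k)*(k + 2)*factorial(k + 3) matches t_k.

Yes. s_k = 2**(2 - k)*factorial(k + 3).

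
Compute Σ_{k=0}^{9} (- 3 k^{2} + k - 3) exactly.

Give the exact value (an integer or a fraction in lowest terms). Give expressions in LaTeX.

r(k) = (-k + 3*(k + 1)**2 + 2)/(3*k**2 - k + 3) after simplifying.
Gosper form: A/B · C(k+1)/C(k) with A=1, B=1, C=k**2 - k/3 + 1.
Solve (1)·f(k+1) − (1)·f(k) = k**2 - k/3 + 1.
deg f ≤ 3 (via 0,0,2).
Solve for f: f(k) = k*(k**2 - 2*k + 4)/3 (degree 3 ≤ 3).
R(k) = B(k−1)·f(k)/C(k) = k*(k**2 - 2*k + 4)/(3*k**2 - k + 3); s_k = R·t_k = k*(-k**2 + 2*k - 4).
Verify: -3*k**2 + k - 3 matches t_k.
Evaluate s at k=10 and k=0: -840 and 0; difference -840.

Σ = -840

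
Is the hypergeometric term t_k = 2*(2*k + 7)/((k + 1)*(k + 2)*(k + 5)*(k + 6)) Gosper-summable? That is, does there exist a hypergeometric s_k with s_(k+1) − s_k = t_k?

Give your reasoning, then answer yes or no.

Yes. s_k = 2*k*(k + 6)/(5*(k**2 + 6*k + 5)).

Step 1: r(k) = (k + 1)*(k + 5)*(2*k + 9)/((k + 3)*(k + 7)*(2*k + 7)).
Take A(k)=k + 1, B(k)=k + 7, C(k)=k**3 + 21*k**2/2 + 73*k/2 + 42.
f must satisfy (k + 1)·f(k+1) − (k + 6)·f(k) = k**3 + 21*k**2/2 + 73*k/2 + 42.
deg f ≤ 5 (via 1,1,3).
Solve for f: f(k) = k*(k + 2)*(k + 3)*(k + 4)*(k + 6)/10 (degree 5 ≤ 5).
Certificate R = B(k−1)f/C = k*(k + 2)*(k + 6)**2/(5*(2*k + 7)) gives s_k = 2*k*(k + 6)/(5*(k**2 + 6*k + 5)).
Δs = 2*(2*k + 7)/(k**4 + 14*k**3 + 65*k**2 + 112*k + 60), as required.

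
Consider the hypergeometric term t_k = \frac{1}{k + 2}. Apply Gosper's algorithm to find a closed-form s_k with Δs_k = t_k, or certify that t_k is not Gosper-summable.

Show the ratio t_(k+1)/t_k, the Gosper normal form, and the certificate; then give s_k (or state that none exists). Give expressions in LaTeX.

t_(k+1)/t_k = (k + 2)/(k + 3).
Factor: A=k + 2; B=k + 3; C=1.
f must satisfy (k + 2)·f(k+1) − (k + 2)·f(k) = 1.
d = 0 from the (1,1,0) case.
f = c0 ⇒ A·f(k+1) − B(k−1)·f(k) − C = -1. The system {-1 = 0} is inconsistent; no antidifference.

no hypergeometric antidifference exists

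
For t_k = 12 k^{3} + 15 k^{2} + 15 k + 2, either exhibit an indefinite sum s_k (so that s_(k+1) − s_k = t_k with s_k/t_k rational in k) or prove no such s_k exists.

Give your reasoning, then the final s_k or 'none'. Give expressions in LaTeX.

s_k = k \left(3 k^{3} - k^{2} + 3 k - 3\right)

Compute t_(k+1)/t_k: get (12*k**3 + 51*k**2 + 81*k + 44)/(12*k**3 + 15*k**2 + 15*k + 2).
Gosper form: A/B · C(k+1)/C(k) with A=1, B=1, C=k**3 + 5*k**2/4 + 5*k/4 + 1/6.
Set up (1)·f(k+1) − (1)·f(k) − (k**3 + 5*k**2/4 + 5*k/4 + 1/6) = 0.
From deg A=0, deg B=0, deg C=3: d=4.
Solving with deg f ≤ 4: f(k) = k*(3*k**3 - k**2 + 3*k - 3)/12.
So s_k = (B(k−1)f/C)·t_k = (k*(3*k**3 - k**2 + 3*k - 3)/(12*k**3 + 15*k**2 + 15*k + 2))·t_k = k*(3*k**3 - k**2 + 3*k - 3).
Check: Δs_k = 12*k**3 + 15*k**2 + 15*k + 2. ✓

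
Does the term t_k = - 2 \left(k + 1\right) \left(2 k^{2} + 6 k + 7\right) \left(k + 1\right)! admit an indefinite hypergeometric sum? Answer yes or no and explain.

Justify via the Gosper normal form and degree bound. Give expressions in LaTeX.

The ratio is (k + 2)**2*(6*k + 2*(k + 1)**2 + 13)/((k + 1)*(2*k**2 + 6*k + 7)).
Factor: A=k + 2; B=1; C=k**3 + 4*k**2 + 13*k/2 + 7/2.
f must satisfy (k + 2)·f(k+1) − (1)·f(k) = k**3 + 4*k**2 + 13*k/2 + 7/2.
Bound: deg f ≤ 2.
A polynomial solution: f(k) = (2*k**2 + 2*k - 1)/2.
Certificate R = B(k−1)f/C = (2*k**2 + 2*k - 1)/((k + 1)*(2*k**2 + 6*k + 7)) gives s_k = -2*(2*k**2 + 2*k - 1)*factorial(k + 1).
Check: Δs_k = -2*(k + 1)*(2*k**2 + 6*k + 7)*factorial(k + 1). ✓

Yes. s_k = - 2 \left(2 k^{2} + 2 k - 1\right) \left(k + 1\right)!.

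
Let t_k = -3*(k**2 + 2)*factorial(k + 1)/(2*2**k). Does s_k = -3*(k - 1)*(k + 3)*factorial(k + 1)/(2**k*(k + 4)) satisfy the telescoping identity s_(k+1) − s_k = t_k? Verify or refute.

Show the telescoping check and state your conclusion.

Invalid: residual 3*(k**3 + 4*k**2 + 10)*factorial(k + 1)/(2*2**k*(k + 4)*(k + 5)) ≠ 0.

s_(k+1) = -3*k*(k + 4)*factorial(k + 2)/(2*2**k*(k + 5))
s_(k+1) − s_k = -3*(k**4 + 8*k**3 + 18*k**2 + 18*k + 30)*factorial(k + 1)/(2*2**k*(k + 4)*(k + 5))
(s_(k+1) − s_k) − t_k = 3*(k**3 + 4*k**2 + 10)*factorial(k + 1)/(2*2**k*(k + 4)*(k + 5))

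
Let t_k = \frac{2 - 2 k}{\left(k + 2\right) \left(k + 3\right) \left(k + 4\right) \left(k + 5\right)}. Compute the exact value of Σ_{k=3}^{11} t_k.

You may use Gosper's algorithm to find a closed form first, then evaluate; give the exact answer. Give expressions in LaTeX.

Σ = -3/280

The ratio is k*(k + 2)/((k - 1)*(k + 6)).
So A=k + 2 and B=k + 6, with C=k - 1.
Need (k + 2)·f(k+1) − (k + 5)·f(k) = k - 1.
deg f ≤ 3 (via 1,1,1).
Solving with deg f ≤ 3: f(k) = -k/2.
R(k) = B(k−1)·f(k)/C(k) = -k*(k + 5)/(2*(k - 1)); s_k = R·t_k = k/((k + 2)*(k + 3)*(k + 4)).
Verify: 2*(1 - k)/(k**4 + 14*k**3 + 71*k**2 + 154*k + 120) matches t_k.
Sum = s_(12) − s_(3); s_(12) = 1/280, s_(3) = 1/70 ⇒ -3/280.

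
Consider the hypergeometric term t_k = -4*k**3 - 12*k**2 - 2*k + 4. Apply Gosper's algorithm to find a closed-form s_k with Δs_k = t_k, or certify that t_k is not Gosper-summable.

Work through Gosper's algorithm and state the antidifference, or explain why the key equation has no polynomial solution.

r(k) = (2*k**3 + 12*k**2 + 19*k + 7)/(2*k**3 + 6*k**2 + k - 2) after simplifying.
Factor: A=1; B=1; C=k**3 + 3*k**2 + k/2 - 1.
Key eq: (1)·f(k+1) = (1)·f(k) + (k**3 + 3*k**2 + k/2 - 1).
deg f ≤ 4 (via 0,0,3).
Coefficient equations give f(k) = k*(k + 3)*(k**2 - k - 1)/4.
R(k) = B(k−1)·f(k)/C(k) = k*(k + 3)*(k**2 - k - 1)/(2*(2*k**3 + 6*k**2 + k - 2)); s_k = R·t_k = k*(-k**3 - 2*k**2 + 4*k + 3).
s_(k+1) − s_k = -4*k**3 - 12*k**2 - 2*k + 4 = t_k.

s_k = k*(-k**3 - 2*k**2 + 4*k + 3)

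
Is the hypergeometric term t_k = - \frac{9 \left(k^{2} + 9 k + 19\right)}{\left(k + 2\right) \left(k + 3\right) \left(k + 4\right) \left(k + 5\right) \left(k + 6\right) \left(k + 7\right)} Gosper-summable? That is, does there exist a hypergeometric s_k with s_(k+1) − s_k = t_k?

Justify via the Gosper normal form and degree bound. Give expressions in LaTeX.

r(k) = (k + 2)*(9*k + (k + 1)**2 + 28)/((k + 8)*(k**2 + 9*k + 19)) after simplifying.
Take A(k)=k + 2, B(k)=k + 8, C(k)=k**2 + 9*k + 19.
Key eq: (k + 2)·f(k+1) = (k + 7)·f(k) + (k**2 + 9*k + 19).
From deg A=1, deg B=1, deg C=2: d=5.
Solving with deg f ≤ 5: f(k) = k*(k + 3)*(k + 5)*(k**2 + 12*k + 44)/144.
So s_k = (B(k−1)f/C)·t_k = (k*(k + 3)*(k + 5)*(k + 7)*(k**2 + 12*k + 44)/(144*(k**2 + 9*k + 19)))·t_k = k*(-k**2 - 12*k - 44)/(16*(k**3 + 12*k**2 + 44*k + 48)).
Δs = 9*(-k**2 - 9*k - 19)/(k**6 + 27*k**5 + 295*k**4 + 1665*k**3 + 5104*k**2 + 8028*k + 5040), as required.

Yes. s_k = \frac{k \left(- k^{2} - 12 k - 44\right)}{16 \left(k^{3} + 12 k^{2} + 44 k + 48\right)}.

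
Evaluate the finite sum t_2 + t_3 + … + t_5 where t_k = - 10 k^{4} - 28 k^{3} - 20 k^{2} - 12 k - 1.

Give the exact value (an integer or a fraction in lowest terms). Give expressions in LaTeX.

Step 1: r(k) = (10*k**4 + 68*k**3 + 164*k**2 + 176*k + 71)/(10*k**4 + 28*k**3 + 20*k**2 + 12*k + 1).
Gosper form: A/B · C(k+1)/C(k) with A=1, B=1, C=k**4 + 14*k**3/5 + 2*k**2 + 6*k/5 + 1/10.
Key eq: (1)·f(k+1) = (1)·f(k) + (k**4 + 14*k**3/5 + 2*k**2 + 6*k/5 + 1/10).
Degrees (0,0,4) ⇒ d ≤ 5.
Coefficient equations give f(k) = k*(2*k**4 + 2*k**3 - 4*k**2 + 3*k - 2)/10.
R(k) = B(k−1)·f(k)/C(k) = k*(2*k**4 + 2*k**3 - 4*k**2 + 3*k - 2)/(10*k**4 + 28*k**3 + 20*k**2 + 12*k + 1); s_k = R·t_k = k*(-2*k**4 - 2*k**3 + 4*k**2 - 3*k + 2).
Check: Δs_k = -10*k**4 - 28*k**3 - 20*k**2 - 12*k - 1. ✓
Evaluate s at k=6 and k=2: -17376 and -72; difference -17304.

Σ = -17304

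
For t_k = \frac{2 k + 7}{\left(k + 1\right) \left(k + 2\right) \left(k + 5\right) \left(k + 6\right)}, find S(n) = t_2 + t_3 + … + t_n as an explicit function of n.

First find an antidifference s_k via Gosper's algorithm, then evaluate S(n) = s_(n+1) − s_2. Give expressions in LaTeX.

Compute t_(k+1)/t_k: get (k + 1)*(k + 5)*(2*k + 9)/((k + 3)*(k + 7)*(2*k + 7)).
A = k + 1, B = k + 7, C = k**3 + 21*k**2/2 + 73*k/2 + 42.
Set up (k + 1)·f(k+1) − (k + 6)·f(k) − (k**3 + 21*k**2/2 + 73*k/2 + 42) = 0.
Degrees (1,1,3) ⇒ d ≤ 5.
Solve for f: f(k) = k*(k + 2)*(k + 3)*(k + 4)*(k + 6)/10 (degree 5 ≤ 5).
Certificate R = B(k−1)f/C = k*(k + 2)*(k + 6)**2/(5*(2*k + 7)) gives s_k = k*(k + 6)/(5*(k**2 + 6*k + 5)).
Verify: (2*k + 7)/(k**4 + 14*k**3 + 65*k**2 + 112*k + 60) matches t_k.
Evaluate: s_(n+1) = (n**2 + 8*n + 7)/(5*(n**2 + 8*n + 12)); subtract s_(2) = 16/105 ⇒ S(n) = (n**2 + 8*n - 9)/(21*(n**2 + 8*n + 12)).

S(n) = \frac{n^{2} + 8 n - 9}{21 \left(n^{2} + 8 n + 12\right)}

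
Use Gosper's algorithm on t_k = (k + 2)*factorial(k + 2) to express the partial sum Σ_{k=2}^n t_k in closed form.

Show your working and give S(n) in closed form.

t_(k+1)/t_k = (k + 3)**2/(k + 2).
Normal form (A,B,C) = (k + 3, 1, k + 2).
Key eq: (k + 3)·f(k+1) = (1)·f(k) + (k + 2).
Bound: deg f ≤ 0.
Match coefficients ⇒ f(k) = 1.
So s_k = (B(k−1)f/C)·t_k = (1/(k + 2))·t_k = factorial(k + 2).
Δs = (k + 2)*factorial(k + 2), as required.
Telescope: S(n) = s_(n+1) − s_(2) = factorial(n + 3) − (24) = factorial(n + 3) - 24.

S(n) = factorial(n + 3) - 24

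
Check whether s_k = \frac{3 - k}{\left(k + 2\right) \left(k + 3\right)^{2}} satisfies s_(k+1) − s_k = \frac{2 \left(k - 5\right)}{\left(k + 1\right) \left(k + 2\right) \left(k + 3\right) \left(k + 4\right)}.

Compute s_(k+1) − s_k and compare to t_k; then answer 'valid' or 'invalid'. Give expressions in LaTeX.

Invalid: residual \frac{6 \left(- k^{2} + k + 14\right)}{k^{6} + 17 k^{5} + 117 k^{4} + 415 k^{3} + 794 k^{2} + 768 k + 288} ≠ 0.

s_(k+1) = (2 - k)/((k + 3)*(k + 4)**2)
s_(k+1) − s_k = ((2 - k)*(k + 2)*(k + 3) + (k - 3)*(k + 4)**2)/((k + 2)*(k + 3)**2*(k + 4)**2)
(s_(k+1) − s_k) − t_k = 6*(-k**2 + k + 14)/(k**6 + 17*k**5 + 117*k**4 + 415*k**3 + 794*k**2 + 768*k + 288)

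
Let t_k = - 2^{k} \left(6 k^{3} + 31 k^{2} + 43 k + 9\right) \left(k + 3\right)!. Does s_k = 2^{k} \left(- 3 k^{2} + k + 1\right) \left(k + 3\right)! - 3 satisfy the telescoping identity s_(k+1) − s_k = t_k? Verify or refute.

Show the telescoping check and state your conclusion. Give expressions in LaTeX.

s_(k+1) = 2**(k + 1)*(k - 3*(k + 1)**2 + 2)*factorial(k + 4) - 3
s_(k+1) − s_k = -2**k*(6*k**3 + 31*k**2 + 43*k + 9)*factorial(k + 3)
(s_(k+1) − s_k) − t_k = 0

valid (s_(k+1) − s_k reduces to t_k)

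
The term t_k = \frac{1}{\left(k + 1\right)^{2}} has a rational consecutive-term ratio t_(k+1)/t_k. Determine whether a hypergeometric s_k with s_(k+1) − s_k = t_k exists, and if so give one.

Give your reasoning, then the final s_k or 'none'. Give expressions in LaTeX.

r(k) = (k + 1)**2/(k + 2)**2 after simplifying.
Take A(k)=k**2 + 2*k + 1, B(k)=k**2 + 4*k + 4, C(k)=1.
f must satisfy (k**2 + 2*k + 1)·f(k+1) − (k**2 + 2*k + 1)·f(k) = 1.
Degrees (2,2,0) ⇒ d ≤ 0.
Put f(k) = c0: A·f(k+1) − B(k−1)·f(k) − C = -1; need -1 = 0 — inconsistent ⇒ no f, not summable.

no hypergeometric antidifference exists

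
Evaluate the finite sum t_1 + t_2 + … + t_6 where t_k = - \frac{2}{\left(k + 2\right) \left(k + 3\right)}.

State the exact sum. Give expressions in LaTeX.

Step 1: r(k) = (k + 2)/(k + 4).
Gosper form: A/B · C(k+1)/C(k) with A=k + 2, B=k + 4, C=1.
Set up (k + 2)·f(k+1) − (k + 3)·f(k) − (1) = 0.
deg f ≤ 1 (via 1,1,0).
Match coefficients ⇒ f(k) = k/2.
Get s_k = R·t_k = -k/(k + 2) with R(k) = B(k−1)f(k)/C(k) = k*(k + 3)/2.
Check: Δs_k = -2/(k**2 + 5*k + 6). ✓
Evaluate s at k=7 and k=1: -7/9 and -1/3; difference -4/9.

Σ = -4/9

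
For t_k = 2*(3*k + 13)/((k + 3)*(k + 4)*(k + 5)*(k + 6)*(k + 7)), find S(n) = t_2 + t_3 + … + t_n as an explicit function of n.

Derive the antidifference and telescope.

Compute t_(k+1)/t_k: get (k + 3)*(3*k + 16)/((k + 8)*(3*k + 13)).
Factor: A=k + 3; B=k + 8; C=k + 13/3.
Set up (k + 3)·f(k+1) − (k + 7)·f(k) − (k + 13/3) = 0.
d = 4 from the (1,1,1) case.
Solve for f: f(k) = k*(k + 4)*(k**2 + 14*k + 63)/270 (degree 4 ≤ 4).
Then R = B(k−1)f/C = k*(k + 4)*(k + 7)*(k**2 + 14*k + 63)/(90*(3*k + 13)), so s_k = R(k)·t_k = k*(k**2 + 14*k + 63)/(45*(k**3 + 14*k**2 + 63*k + 90)).
s_(k+1) − s_k = 2*(3*k + 13)/(k**5 + 25*k**4 + 245*k**3 + 1175*k**2 + 2754*k + 2520) = t_k.
Σ_(k=2)^n t_k = s_(n+1) − s_(2) = ((n**3 + 17*n**2 + 94*n + 78)/(45*(n**3 + 17*n**2 + 94*n + 168))) − (19/1260), i.e. (n**3 + 17*n**2 + 94*n - 112)/(140*(n**3 + 17*n**2 + 94*n + 168)).

S(n) = (n**3 + 17*n**2 + 94*n - 112)/(140*(n**3 + 17*n**2 + 94*n + 168))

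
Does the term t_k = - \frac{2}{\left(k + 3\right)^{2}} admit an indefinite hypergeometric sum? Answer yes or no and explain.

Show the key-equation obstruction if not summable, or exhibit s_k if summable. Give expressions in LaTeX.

Compute t_(k+1)/t_k: get (k + 3)**2/(k + 4)**2.
Gosper form: A/B · C(k+1)/C(k) with A=k**2 + 6*k + 9, B=k**2 + 8*k + 16, C=1.
f must satisfy (k**2 + 6*k + 9)·f(k+1) − (k**2 + 6*k + 9)·f(k) = 1.
deg f ≤ 0 (via 2,2,0).
Generic f = c0 gives residual -1; -1 = 0 cannot hold, so t_k is not Gosper-summable.

No — key equation has no polynomial f.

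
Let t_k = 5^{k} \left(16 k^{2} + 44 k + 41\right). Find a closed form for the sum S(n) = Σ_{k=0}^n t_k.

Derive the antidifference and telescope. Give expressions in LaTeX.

S(n) = 20 \cdot 5^{n} n^{2} + 45 \cdot 5^{n} n + 45 \cdot 5^{n} - 4

t_(k+1)/t_k = 5*(16*k**2 + 76*k + 101)/(16*k**2 + 44*k + 41).
Factor: A=5; B=1; C=k**2 + 11*k/4 + 41/16.
Set up (5)·f(k+1) − (1)·f(k) − (k**2 + 11*k/4 + 41/16) = 0.
From deg A=0, deg B=0, deg C=2: d=2.
Match coefficients ⇒ f(k) = (4*k**2 + k + 4)/16.
So s_k = (B(k−1)f/C)·t_k = ((4*k**2 + k + 4)/(16*k**2 + 44*k + 41))·t_k = 5**k*(4*k**2 + k + 4).
s_(k+1) − s_k = 5**k*(16*k**2 + 44*k + 41) = t_k.
Telescope: S(n) = s_(n+1) − s_(0) = 5**(n + 1)*(4*n**2 + 9*n + 9) − (4) = 20*5**n*n**2 + 45*5**n*n + 45*5**n - 4.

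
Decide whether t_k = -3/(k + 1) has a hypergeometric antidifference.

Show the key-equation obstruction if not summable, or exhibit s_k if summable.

No; the coefficient equations for f are inconsistent.

Step 1: r(k) = (k + 1)/(k + 2).
Gosper form: A/B · C(k+1)/C(k) with A=k + 1, B=k + 2, C=1.
Solve (k + 1)·f(k+1) − (k + 1)·f(k) = 1.
Bound: deg f ≤ 0.
Put f(k) = c0: A·f(k+1) − B(k−1)·f(k) − C = -1; need -1 = 0 — inconsistent ⇒ no f, not summable.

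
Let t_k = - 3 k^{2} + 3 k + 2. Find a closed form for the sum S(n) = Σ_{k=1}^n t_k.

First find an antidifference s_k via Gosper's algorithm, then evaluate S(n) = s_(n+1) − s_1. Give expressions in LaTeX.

The ratio is (3*k**2 + 3*k - 2)/(3*k**2 - 3*k - 2).
A = 1, B = 1, C = k**2 - k - 2/3.
Set up (1)·f(k+1) − (1)·f(k) − (k**2 - k - 2/3) = 0.
deg f ≤ 3 (via 0,0,2).
Solve for f: f(k) = k**2*(k - 3)/3 (degree 3 ≤ 3).
Certificate R = B(k−1)f/C = k**2*(k - 3)/(3*k**2 - 3*k - 2) gives s_k = k**2*(3 - k).
Δs = -3*k**2 + 3*k + 2, as required.
s_(n+1) = -n**3 + 3*n + 2 and s_(1) = 2, so S(n) = n*(3 - n**2).

S(n) = n \left(3 - n^{2}\right)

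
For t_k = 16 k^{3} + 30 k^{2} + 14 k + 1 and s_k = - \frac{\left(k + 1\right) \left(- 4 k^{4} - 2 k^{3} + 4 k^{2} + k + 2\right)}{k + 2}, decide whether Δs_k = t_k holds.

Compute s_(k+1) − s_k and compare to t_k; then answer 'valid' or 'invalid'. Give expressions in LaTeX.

Invalid: residual \frac{2 \left(- 6 k^{4} - 30 k^{3} - 39 k^{2} - 15 k - 2\right)}{k^{2} + 5 k + 6} ≠ 0.

s_(k+1) = (4*k**5 + 26*k**4 + 62*k**3 + 65*k**2 + 25*k - 2)/(k + 3)
s_(k+1) − s_k = (16*k**5 + 98*k**4 + 200*k**3 + 173*k**2 + 59*k + 2)/(k**2 + 5*k + 6)
(s_(k+1) − s_k) − t_k = 2*(-6*k**4 - 30*k**3 - 39*k**2 - 15*k - 2)/(k**2 + 5*k + 6)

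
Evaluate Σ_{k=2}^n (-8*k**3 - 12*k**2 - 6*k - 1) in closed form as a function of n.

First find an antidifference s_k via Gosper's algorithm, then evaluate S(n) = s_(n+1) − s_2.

Compute t_(k+1)/t_k: get (8*k**3 + 36*k**2 + 54*k + 27)/(8*k**3 + 12*k**2 + 6*k + 1).
Factor: A=1; B=1; C=k**3 + 3*k**2/2 + 3*k/4 + 1/8.
Key eq: (1)·f(k+1) = (1)·f(k) + (k**3 + 3*k**2/2 + 3*k/4 + 1/8).
deg f ≤ 4 (via 0,0,3).
Match coefficients ⇒ f(k) = k**2*(2*k**2 - 1)/8.
So s_k = (B(k−1)f/C)·t_k = (k**2*(2*k**2 - 1)/(2*k + 1)**3)·t_k = -2*k**4 + k**2.
Verify: -8*k**3 - 12*k**2 - 6*k - 1 matches t_k.
Telescope: S(n) = s_(n+1) − s_(2) = -2*n**4 - 8*n**3 - 11*n**2 - 6*n - 1 − (-28) = -2*n**4 - 8*n**3 - 11*n**2 - 6*n + 27.

S(n) = -2*n**4 - 8*n**3 - 11*n**2 - 6*n + 27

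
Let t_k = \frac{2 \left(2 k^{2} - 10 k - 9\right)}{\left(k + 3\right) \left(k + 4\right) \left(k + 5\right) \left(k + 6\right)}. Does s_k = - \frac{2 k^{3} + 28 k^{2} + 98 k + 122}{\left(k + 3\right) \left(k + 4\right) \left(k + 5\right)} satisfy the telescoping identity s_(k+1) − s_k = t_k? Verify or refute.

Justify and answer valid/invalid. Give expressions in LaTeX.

s_(k+1) = 2*(-49*k - (k + 1)**3 - 14*(k + 1)**2 - 110)/((k + 4)*(k + 5)*(k + 6))
s_(k+1) − s_k = 2*(2*k**2 - 10*k - 9)/(k**4 + 18*k**3 + 119*k**2 + 342*k + 360)
(s_(k+1) − s_k) − t_k = 0

valid (s_(k+1) − s_k reduces to t_k)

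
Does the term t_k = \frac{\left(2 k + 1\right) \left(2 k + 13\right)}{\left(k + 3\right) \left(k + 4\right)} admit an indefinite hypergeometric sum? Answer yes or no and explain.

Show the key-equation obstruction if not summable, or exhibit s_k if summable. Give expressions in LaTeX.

r(k) = (k + 3)*(2*k + 3)*(2*k + 15)/((k + 5)*(2*k + 1)*(2*k + 13)) after simplifying.
Take A(k)=k + 3, B(k)=k + 5, C(k)=k**2 + 7*k + 13/4.
Key eq: (k + 3)·f(k+1) = (k + 4)·f(k) + (k**2 + 7*k + 13/4).
Bound: deg f ≤ 2.
Solving with deg f ≤ 2: f(k) = k*(12*k + 1)/12.
Get s_k = R·t_k = k*(12*k + 1)/(3*(k + 3)) with R(k) = B(k−1)f(k)/C(k) = k*(k + 4)*(12*k + 1)/(3*(2*k + 1)*(2*k + 13)).
Δs = (4*k**2 + 28*k + 13)/(k**2 + 7*k + 12), as required.

Yes. s_k = \frac{k \left(12 k + 1\right)}{3 \left(k + 3\right)}.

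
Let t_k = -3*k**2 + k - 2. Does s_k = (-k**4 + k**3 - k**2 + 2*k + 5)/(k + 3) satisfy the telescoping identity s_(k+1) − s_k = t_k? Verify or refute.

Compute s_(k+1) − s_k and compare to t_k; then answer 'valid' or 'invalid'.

s_(k+1) = (-k**4 - 3*k**3 - 4*k**2 - k + 6)/(k + 4)
s_(k+1) − s_k = (-3*k**4 - 16*k**3 - 11*k**2 - 10*k - 2)/(k**2 + 7*k + 12)
(s_(k+1) − s_k) − t_k = 2*(2*k**3 + 10*k**2 - 4*k + 11)/(k**2 + 7*k + 12)

Invalid: residual 2*(2*k**3 + 10*k**2 - 4*k + 11)/(k**2 + 7*k + 12) ≠ 0.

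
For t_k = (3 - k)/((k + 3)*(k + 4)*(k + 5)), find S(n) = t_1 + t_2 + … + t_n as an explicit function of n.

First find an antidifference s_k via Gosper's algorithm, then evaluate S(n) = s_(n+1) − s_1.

S(n) = n*(11 - n)/(20*(n**2 + 9*n + 20))

r(k) = (k - 2)*(k + 3)/((k - 3)*(k + 6)) after simplifying.
Normal form (A,B,C) = (k + 3, k + 6, k - 3).
Key eq: (k + 3)·f(k+1) = (k + 5)·f(k) + (k - 3).
deg f ≤ 2 (via 1,1,1).
Solving with deg f ≤ 2: f(k) = -k.
Certificate R = B(k−1)f/C = -k*(k + 5)/(k - 3) gives s_k = k/((k + 3)*(k + 4)).
Check: Δs_k = (3 - k)/(k**3 + 12*k**2 + 47*k + 60). ✓
Σ_(k=1)^n t_k = s_(n+1) − s_(1) = ((n + 1)/(n**2 + 9*n + 20)) − (1/20), i.e. n*(11 - n)/(20*(n**2 + 9*n + 20)).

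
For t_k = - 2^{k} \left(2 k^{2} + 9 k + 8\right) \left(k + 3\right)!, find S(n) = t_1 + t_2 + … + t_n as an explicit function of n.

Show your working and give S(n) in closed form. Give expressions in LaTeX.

S(n) = - 2 \cdot 2^{n} n \left(n + 4\right)! - 2 \cdot 2^{n} \left(n + 4\right)! + 48

t_(k+1)/t_k = 2*(2*k**3 + 21*k**2 + 71*k + 76)/(2*k**2 + 9*k + 8).
Factor: A=2*k + 8; B=1; C=k**2 + 9*k/2 + 4.
Key eq: (2*k + 8)·f(k+1) = (1)·f(k) + (k**2 + 9*k/2 + 4).
Degrees (1,0,2) ⇒ d ≤ 1.
Match coefficients ⇒ f(k) = k/2.
R(k) = B(k−1)·f(k)/C(k) = k/(2*k**2 + 9*k + 8); s_k = R·t_k = -2**k*k*factorial(k + 3).
Check: Δs_k = -2**k*(2*k**2 + 9*k + 8)*factorial(k + 3). ✓
Telescope: S(n) = s_(n+1) − s_(1) = -2**(n + 1)*(n + 1)*factorial(n + 4) − (-48) = -2*2**n*n*factorial(n + 4) - 2*2**n*factorial(n + 4) + 48.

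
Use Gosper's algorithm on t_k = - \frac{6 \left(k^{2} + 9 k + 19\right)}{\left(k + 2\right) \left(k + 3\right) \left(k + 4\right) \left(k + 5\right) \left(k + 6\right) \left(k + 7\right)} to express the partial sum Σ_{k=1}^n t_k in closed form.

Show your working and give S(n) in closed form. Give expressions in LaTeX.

S(n) = \frac{2 n \left(- n^{2} - 15 n - 71\right)}{105 \left(n^{3} + 15 n^{2} + 71 n + 105\right)}

Compute t_(k+1)/t_k: get (k + 2)*(9*k + (k + 1)**2 + 28)/((k + 8)*(k**2 + 9*k + 19)).
Normal form (A,B,C) = (k + 2, k + 8, k**2 + 9*k + 19).
Key eq: (k + 2)·f(k+1) = (k + 7)·f(k) + (k**2 + 9*k + 19).
deg f ≤ 5 (via 1,1,2).
Solve for f: f(k) = k*(k + 3)*(k + 5)*(k**2 + 12*k + 44)/144 (degree 5 ≤ 5).
Then R = B(k−1)f/C = k*(k + 3)*(k + 5)*(k + 7)*(k**2 + 12*k + 44)/(144*(k**2 + 9*k + 19)), so s_k = R(k)·t_k = k*(-k**2 - 12*k - 44)/(24*(k**3 + 12*k**2 + 44*k + 48)).
s_(k+1) − s_k = 6*(-k**2 - 9*k - 19)/(k**6 + 27*k**5 + 295*k**4 + 1665*k**3 + 5104*k**2 + 8028*k + 5040) = t_k.
s_(n+1) = (-n**3 - 15*n**2 - 71*n - 57)/(24*(n**3 + 15*n**2 + 71*n + 105)) and s_(1) = -19/840, so S(n) = 2*n*(-n**2 - 15*n - 71)/(105*(n**3 + 15*n**2 + 71*n + 105)).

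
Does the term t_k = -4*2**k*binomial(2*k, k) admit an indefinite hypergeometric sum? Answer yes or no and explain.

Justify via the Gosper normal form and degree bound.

No; the degree bound rules out any f.

Ratio r(k) = 4*(2*k + 1)/(k + 1).
Gosper form: A/B · C(k+1)/C(k) with A=8*k + 4, B=k + 1, C=1.
Solve (8*k + 4)·f(k+1) − (k)·f(k) = 1.
From deg A=1, deg B=1, deg C=0: d=-1.
Negative degree bound (-1): no f exists, t_k not Gosper-summable.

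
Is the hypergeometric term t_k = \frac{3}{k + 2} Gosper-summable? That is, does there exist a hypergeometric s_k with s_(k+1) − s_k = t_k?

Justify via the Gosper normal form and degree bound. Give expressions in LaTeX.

r(k) = (k + 2)/(k + 3) after simplifying.
Gosper form: A/B · C(k+1)/C(k) with A=k + 2, B=k + 3, C=1.
Key eq: (k + 2)·f(k+1) = (k + 2)·f(k) + (1).
Degrees (1,1,0) ⇒ d ≤ 0.
Put f(k) = c0: A·f(k+1) − B(k−1)·f(k) − C = -1; need -1 = 0 — inconsistent ⇒ no f, not summable.

No; the coefficient equations for f are inconsistent.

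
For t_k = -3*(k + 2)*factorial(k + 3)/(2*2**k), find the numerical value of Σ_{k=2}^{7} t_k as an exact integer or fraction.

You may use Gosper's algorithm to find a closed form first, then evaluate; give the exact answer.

Σ = -467685

t_(k+1)/t_k = (k + 3)*(k + 4)/(2*(k + 2)).
Take A(k)=k/2 + 2, B(k)=1, C(k)=k + 2.
Set up (k/2 + 2)·f(k+1) − (1)·f(k) − (k + 2) = 0.
From deg A=1, deg B=0, deg C=1: d=0.
Match coefficients ⇒ f(k) = 2.
Then R = B(k−1)f/C = 2/(k + 2), so s_k = R(k)·t_k = -3*factorial(k + 3)/2**k.
s_(k+1) − s_k = -3*(k + 2)*factorial(k + 3)/(2*2**k) = t_k.
Σ_(k=2)^(7) t_k = s_(8) − s_(2) = -467775 − (-90) = -467685.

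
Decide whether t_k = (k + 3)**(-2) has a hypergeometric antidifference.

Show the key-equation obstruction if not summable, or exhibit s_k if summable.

Step 1: r(k) = (k + 3)**2/(k + 4)**2.
Factor: A=k**2 + 6*k + 9; B=k**2 + 8*k + 16; C=1.
Solve (k**2 + 6*k + 9)·f(k+1) − (k**2 + 6*k + 9)·f(k) = 1.
Bound: deg f ≤ 0.
Write f(k) = c0. Then LHS − RHS = -1, requiring -1 = 0: contradictory. No certificate.

No; the coefficient equations for f are inconsistent.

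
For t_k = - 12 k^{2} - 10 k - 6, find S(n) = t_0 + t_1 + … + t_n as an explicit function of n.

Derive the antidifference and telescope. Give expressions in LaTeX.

Ratio r(k) = (6*k**2 + 17*k + 14)/(6*k**2 + 5*k + 3).
A = 1, B = 1, C = k**2 + 5*k/6 + 1/2.
Key eq: (1)·f(k+1) = (1)·f(k) + (k**2 + 5*k/6 + 1/2).
Degrees (0,0,2) ⇒ d ≤ 3.
A polynomial solution: f(k) = k*(4*k**2 - k + 3)/12.
Get s_k = R·t_k = k*(-4*k**2 + k - 3) with R(k) = B(k−1)f(k)/C(k) = k*(4*k**2 - k + 3)/(2*(6*k**2 + 5*k + 3)).
Δs = -12*k**2 - 10*k - 6, as required.
Σ_(k=0)^n t_k = s_(n+1) − s_(0) = (-4*n**3 - 11*n**2 - 13*n - 6) − (0), i.e. -4*n**3 - 11*n**2 - 13*n - 6.

S(n) = - 4 n^{3} - 11 n^{2} - 13 n - 6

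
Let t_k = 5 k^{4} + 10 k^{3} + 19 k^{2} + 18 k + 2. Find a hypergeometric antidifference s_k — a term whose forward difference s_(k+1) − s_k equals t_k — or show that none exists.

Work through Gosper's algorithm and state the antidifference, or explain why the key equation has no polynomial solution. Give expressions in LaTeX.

s_k = k \left(k^{4} + 3 k^{2} + 2 k - 4\right)

The ratio is (5*k**4 + 30*k**3 + 79*k**2 + 106*k + 54)/(5*k**4 + 10*k**3 + 19*k**2 + 18*k + 2).
So A=1 and B=1, with C=k**4 + 2*k**3 + 19*k**2/5 + 18*k/5 + 2/5.
Set up (1)·f(k+1) − (1)·f(k) − (k**4 + 2*k**3 + 19*k**2/5 + 18*k/5 + 2/5) = 0.
Degrees (0,0,4) ⇒ d ≤ 5.
Match coefficients ⇒ f(k) = k*(k**4 + 3*k**2 + 2*k - 4)/5.
Then R = B(k−1)f/C = k*(k**4 + 3*k**2 + 2*k - 4)/(5*k**4 + 10*k**3 + 19*k**2 + 18*k + 2), so s_k = R(k)·t_k = k*(k**4 + 3*k**2 + 2*k - 4).
Verify: 5*k**4 + 10*k**3 + 19*k**2 + 18*k + 2 matches t_k.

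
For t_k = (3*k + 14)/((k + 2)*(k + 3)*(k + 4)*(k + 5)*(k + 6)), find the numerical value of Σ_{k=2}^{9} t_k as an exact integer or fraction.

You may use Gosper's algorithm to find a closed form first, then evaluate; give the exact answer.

Ratio r(k) = (k + 2)*(3*k + 17)/((k + 7)*(3*k + 14)).
A = k + 2, B = k + 7, C = k + 14/3.
Solve (k + 2)·f(k+1) − (k + 6)·f(k) = k + 14/3.
Bound: deg f ≤ 4.
Match coefficients ⇒ f(k) = k*(k + 4)*(k**2 + 10*k + 31)/90.
Then R = B(k−1)f/C = k*(k + 4)*(k + 6)*(k**2 + 10*k + 31)/(30*(3*k + 14)), so s_k = R(k)·t_k = k*(k**2 + 10*k + 31)/(30*(k**3 + 10*k**2 + 31*k + 30)).
Δs = (3*k + 14)/(k**5 + 20*k**4 + 155*k**3 + 580*k**2 + 1044*k + 720), as required.
Sum = s_(10) − s_(2); s_(10) = 77/2340, s_(2) = 11/420 ⇒ 11/1638.

Σ = 11/1638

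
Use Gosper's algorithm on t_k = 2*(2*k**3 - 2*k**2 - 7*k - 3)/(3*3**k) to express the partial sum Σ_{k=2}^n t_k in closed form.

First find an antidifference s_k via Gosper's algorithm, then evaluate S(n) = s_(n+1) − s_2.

Step 1: r(k) = (2*k**3 + 4*k**2 - 5*k - 10)/(3*(2*k**3 - 2*k**2 - 7*k - 3)).
A = 1/3, B = 1, C = k**3 - k**2 - 7*k/2 - 3/2.
Set up (1/3)·f(k+1) − (1)·f(k) − (k**3 - k**2 - 7*k/2 - 3/2) = 0.
d = 3 from the (0,0,3) case.
Solving with deg f ≤ 3: f(k) = -3*(2*k**3 + k**2 - 3*k - 3)/4.
R(k) = B(k−1)·f(k)/C(k) = -3*(2*k**3 + k**2 - 3*k - 3)/(2*(k + 1)*(2*k**2 - 4*k - 3)); s_k = R·t_k = (-2*k**3 - k**2 + 3*k + 3)/3**k.
Check: Δs_k = 2*(2*k**3 - 2*k**2 - 7*k - 3)/(3*3**k). ✓
Evaluate: s_(n+1) = 3**(-n - 1)*(-2*n**3 - 7*n**2 - 5*n + 3); subtract s_(2) = -11/9 ⇒ S(n) = 3**(-n - 2)*(11*3**n - 6*n**3 - 21*n**2 - 15*n + 9).

S(n) = 3**(-n - 2)*(11*3**n - 6*n**3 - 21*n**2 - 15*n + 9)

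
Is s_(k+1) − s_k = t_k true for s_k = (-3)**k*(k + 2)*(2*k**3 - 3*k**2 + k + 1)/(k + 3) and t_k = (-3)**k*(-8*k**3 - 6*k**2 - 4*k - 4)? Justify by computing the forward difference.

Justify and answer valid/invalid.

s_(k+1) = (-3)**(k + 1)*(k + 3)*(k + 2*(k + 1)**3 - 3*(k + 1)**2 + 2)/(k + 4)
s_(k+1) − s_k = (-3)**k*(-8*k**5 - 54*k**4 - 110*k**3 - 85*k**2 - 59*k - 35)/(k**2 + 7*k + 12)
(s_(k+1) − s_k) − t_k = (-3)**k*(8*k**4 + 32*k**3 + 19*k**2 + 17*k + 13)/(k**2 + 7*k + 12)

Invalid: residual (-3)**k*(8*k**4 + 32*k**3 + 19*k**2 + 17*k + 13)/(k**2 + 7*k + 12) ≠ 0.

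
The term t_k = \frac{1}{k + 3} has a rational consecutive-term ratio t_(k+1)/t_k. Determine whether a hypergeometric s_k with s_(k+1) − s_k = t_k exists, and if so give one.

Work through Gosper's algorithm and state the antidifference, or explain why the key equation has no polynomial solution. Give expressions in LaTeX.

r(k) = (k + 3)/(k + 4) after simplifying.
Gosper form: A/B · C(k+1)/C(k) with A=k + 3, B=k + 4, C=1.
f must satisfy (k + 3)·f(k+1) − (k + 3)·f(k) = 1.
From deg A=1, deg B=1, deg C=0: d=0.
Generic f = c0 gives residual -1; -1 = 0 cannot hold, so t_k is not Gosper-summable.

none — t_k is not Gosper-summable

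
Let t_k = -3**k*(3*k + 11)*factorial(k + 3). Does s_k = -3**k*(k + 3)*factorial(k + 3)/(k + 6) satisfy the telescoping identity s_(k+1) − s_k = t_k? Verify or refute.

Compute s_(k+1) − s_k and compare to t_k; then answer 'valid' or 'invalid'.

s_(k+1) = -3**(k + 1)*(k + 4)*factorial(k + 4)/(k + 7)
s_(k+1) − s_k = -3**k*(3*k**3 + 41*k**2 + 182*k + 267)*factorial(k + 3)/((k + 6)*(k + 7))
(s_(k+1) − s_k) − t_k = 3**(k + 1)*(3*k**2 + 29*k + 65)*factorial(k + 3)/((k + 6)*(k + 7))

Invalid: residual 3**(k + 1)*(3*k**2 + 29*k + 65)*factorial(k + 3)/((k + 6)*(k + 7)) ≠ 0.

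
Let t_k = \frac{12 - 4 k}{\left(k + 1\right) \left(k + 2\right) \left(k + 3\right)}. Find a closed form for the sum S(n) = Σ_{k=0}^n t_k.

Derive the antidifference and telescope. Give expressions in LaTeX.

Step 1: r(k) = (k - 2)*(k + 1)/((k - 3)*(k + 4)).
A = k + 1, B = k + 4, C = k - 3.
Solve (k + 1)·f(k+1) − (k + 3)·f(k) = k - 3.
deg f ≤ 2 (via 1,1,1).
Solving with deg f ≤ 2: f(k) = -k*(k + 5)/2.
Certificate R = B(k−1)f/C = -k*(k + 3)*(k + 5)/(2*(k - 3)) gives s_k = 2*k*(k + 5)/((k + 1)*(k + 2)).
s_(k+1) − s_k = 4*(3 - k)/(k**3 + 6*k**2 + 11*k + 6) = t_k.
Evaluate: s_(n+1) = 2*(n**2 + 7*n + 6)/(n**2 + 5*n + 6); subtract s_(0) = 0 ⇒ S(n) = 2*(n**2 + 7*n + 6)/(n**2 + 5*n + 6).

S(n) = \frac{2 \left(n^{2} + 7 n + 6\right)}{n^{2} + 5 n + 6}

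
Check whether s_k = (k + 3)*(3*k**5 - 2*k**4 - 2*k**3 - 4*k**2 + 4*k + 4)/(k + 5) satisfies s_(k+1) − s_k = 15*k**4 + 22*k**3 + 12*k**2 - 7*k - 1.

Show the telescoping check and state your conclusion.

s_(k+1) = (3*k**6 + 25*k**5 + 72*k**4 + 88*k**3 + 29*k**2 - 9*k + 12)/(k + 6)
s_(k+1) − s_k = (15*k**6 + 163*k**5 + 506*k**4 + 537*k**3 + 168*k**2 - 141*k - 12)/(k**2 + 11*k + 30)
(s_(k+1) − s_k) − t_k = 2*(-12*k**5 - 99*k**4 - 124*k**3 - 57*k**2 + 40*k + 9)/(k**2 + 11*k + 30)

Invalid: residual 2*(-12*k**5 - 99*k**4 - 124*k**3 - 57*k**2 + 40*k + 9)/(k**2 + 11*k + 30) ≠ 0.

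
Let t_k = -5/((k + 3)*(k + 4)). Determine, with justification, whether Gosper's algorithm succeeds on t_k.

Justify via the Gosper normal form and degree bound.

t_(k+1)/t_k = (k + 3)/(k + 5).
Factor: A=k + 3; B=k + 5; C=1.
Set up (k + 3)·f(k+1) − (k + 4)·f(k) − (1) = 0.
From deg A=1, deg B=1, deg C=0: d=1.
A polynomial solution: f(k) = k/3.
Then R = B(k−1)f/C = k*(k + 4)/3, so s_k = R(k)·t_k = -5*k/(3*k + 9).
Check: Δs_k = -5/(k**2 + 7*k + 12). ✓

Yes. s_k = -5*k/(3*k + 9).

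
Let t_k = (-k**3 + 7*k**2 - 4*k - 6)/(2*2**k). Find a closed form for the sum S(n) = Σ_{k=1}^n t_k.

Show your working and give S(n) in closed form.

r(k) = (k**3 - 4*k**2 - 7*k + 4)/(2*(k**3 - 7*k**2 + 4*k + 6)) after simplifying.
Take A(k)=1/2, B(k)=1, C(k)=k**3 - 7*k**2 + 4*k + 6.
Need (1/2)·f(k+1) − (1)·f(k) = k**3 - 7*k**2 + 4*k + 6.
Degrees (0,0,3) ⇒ d ≤ 3.
A polynomial solution: f(k) = -2*(k**3 - 4*k**2 - k + 2).
Then R = B(k−1)f/C = -2*(k**3 - 4*k**2 - k + 2)/(k**3 - 7*k**2 + 4*k + 6), so s_k = R(k)·t_k = (k**3 - 4*k**2 - k + 2)/2**k.
Δs = (-k**3 + 7*k**2 - 4*k - 6)/(2*2**k), as required.
s_(n+1) = 2**(-n - 1)*(n**3 - n**2 - 6*n - 2) and s_(1) = -1, so S(n) = 2**(-n - 1)*(2**(n + 1) + n**3 - n**2 - 6*n - 2).

S(n) = 2**(-n - 1)*(2**(n + 1) + n**3 - n**2 - 6*n - 2)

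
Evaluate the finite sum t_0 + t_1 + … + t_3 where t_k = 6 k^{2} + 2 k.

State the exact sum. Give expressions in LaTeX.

Σ = 96

t_(k+1)/t_k = (k + 3*(k + 1)**2 + 1)/(k*(3*k + 1)).
Normal form (A,B,C) = (1, 1, k**2 + k/3).
f must satisfy (1)·f(k+1) − (1)·f(k) = k**2 + k/3.
d = 3 from the (0,0,2) case.
Coefficient equations give f(k) = k**2*(k - 1)/3.
R(k) = B(k−1)·f(k)/C(k) = k*(k - 1)/(3*k + 1); s_k = R·t_k = 2*k**2*(k - 1).
s_(k+1) − s_k = 2*k*(3*k + 1) = t_k.
Telescoping: Σ = s_(4) − s_(0) = 96 − (0) = 96.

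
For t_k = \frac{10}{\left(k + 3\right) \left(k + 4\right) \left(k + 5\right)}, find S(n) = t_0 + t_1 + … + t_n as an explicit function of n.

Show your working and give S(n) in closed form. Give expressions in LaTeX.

S(n) = \frac{5 \left(n^{2} + 9 n + 8\right)}{12 \left(n^{2} + 9 n + 20\right)}

r(k) = (k + 3)/(k + 6) after simplifying.
Take A(k)=k + 3, B(k)=k + 6, C(k)=1.
Key eq: (k + 3)·f(k+1) = (k + 5)·f(k) + (1).
deg f ≤ 2 (via 1,1,0).
Solving with deg f ≤ 2: f(k) = k*(k + 7)/24.
R(k) = B(k−1)·f(k)/C(k) = k*(k + 5)*(k + 7)/24; s_k = R·t_k = 5*k*(k + 7)/(12*(k + 3)*(k + 4)).
Check: Δs_k = 10/(k**3 + 12*k**2 + 47*k + 60). ✓
Telescope: S(n) = s_(n+1) − s_(0) = 5*(n**2 + 9*n + 8)/(12*(n**2 + 9*n + 20)) − (0) = 5*(n**2 + 9*n + 8)/(12*(n**2 + 9*n + 20)).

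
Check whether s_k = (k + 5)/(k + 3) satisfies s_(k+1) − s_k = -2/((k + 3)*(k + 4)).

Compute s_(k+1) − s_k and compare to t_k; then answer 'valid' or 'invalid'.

valid; difference matches t_k

s_(k+1) = (k + 6)/(k + 4)
s_(k+1) − s_k = -2/(k**2 + 7*k + 12)
(s_(k+1) − s_k) − t_k = 0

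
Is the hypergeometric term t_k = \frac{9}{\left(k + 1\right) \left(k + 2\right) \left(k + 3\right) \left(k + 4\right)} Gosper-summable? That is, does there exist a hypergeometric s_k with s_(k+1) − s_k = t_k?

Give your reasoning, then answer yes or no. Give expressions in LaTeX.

Step 1: r(k) = (k + 1)/(k + 5).
Factor: A=k + 1; B=k + 5; C=1.
Need (k + 1)·f(k+1) − (k + 4)·f(k) = 1.
Degrees (1,1,0) ⇒ d ≤ 3.
A polynomial solution: f(k) = k*(k**2 + 6*k + 11)/18.
R(k) = B(k−1)·f(k)/C(k) = k*(k + 4)*(k**2 + 6*k + 11)/18; s_k = R·t_k = k*(k**2 + 6*k + 11)/(2*(k + 1)*(k + 2)*(k + 3)).
Δs = 9/(k**4 + 10*k**3 + 35*k**2 + 50*k + 24), as required.

Yes. s_k = \frac{k \left(k^{2} + 6 k + 11\right)}{2 \left(k + 1\right) \left(k + 2\right) \left(k + 3\right)}.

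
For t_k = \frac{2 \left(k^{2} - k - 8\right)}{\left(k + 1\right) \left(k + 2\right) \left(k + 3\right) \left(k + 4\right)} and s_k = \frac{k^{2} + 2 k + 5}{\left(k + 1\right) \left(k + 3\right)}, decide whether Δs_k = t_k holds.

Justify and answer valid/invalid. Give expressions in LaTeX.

s_(k+1) = (2*k + (k + 1)**2 + 7)/((k + 2)*(k + 4))
s_(k+1) − s_k = 2*(k**2 - k - 8)/(k**4 + 10*k**3 + 35*k**2 + 50*k + 24)
(s_(k+1) − s_k) − t_k = 0

valid (s_(k+1) − s_k reduces to t_k)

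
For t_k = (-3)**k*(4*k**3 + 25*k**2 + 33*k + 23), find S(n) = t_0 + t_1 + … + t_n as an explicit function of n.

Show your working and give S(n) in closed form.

t_(k+1)/t_k = 3*(-4*k**3 - 37*k**2 - 95*k - 85)/(4*k**3 + 25*k**2 + 33*k + 23).
Factor: A=-3; B=1; C=k**3 + 25*k**2/4 + 33*k/4 + 23/4.
Key eq: (-3)·f(k+1) = (1)·f(k) + (k**3 + 25*k**2/4 + 33*k/4 + 23/4).
From deg A=0, deg B=0, deg C=3: d=3.
Match coefficients ⇒ f(k) = -(k**3 + 4*k**2 + 2)/4.
Then R = B(k−1)f/C = -(k**3 + 4*k**2 + 2)/(4*k**3 + 25*k**2 + 33*k + 23), so s_k = R(k)·t_k = (-3)**k*(-k**3 - 4*k**2 - 2).
Δs = (-3)**k*(4*k**3 + 25*k**2 + 33*k + 23), as required.
Telescope: S(n) = s_(n+1) − s_(0) = 3*(-3)**n*(n**3 + 7*n**2 + 11*n + 7) − (-2) = 3*(-3)**n*n**3 + 21*(-3)**n*n**2 + 33*(-3)**n*n + 21*(-3)**n + 2.

S(n) = 3*(-3)**n*n**3 + 21*(-3)**n*n**2 + 33*(-3)**n*n + 21*(-3)**n + 2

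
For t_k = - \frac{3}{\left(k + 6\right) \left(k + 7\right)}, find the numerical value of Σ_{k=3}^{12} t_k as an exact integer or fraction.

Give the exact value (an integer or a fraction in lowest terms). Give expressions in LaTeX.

The ratio is (k + 6)/(k + 8).
Take A(k)=k + 6, B(k)=k + 8, C(k)=1.
f must satisfy (k + 6)·f(k+1) − (k + 7)·f(k) = 1.
From deg A=1, deg B=1, deg C=0: d=1.
Solving with deg f ≤ 1: f(k) = k/6.
R(k) = B(k−1)·f(k)/C(k) = k*(k + 7)/6; s_k = R·t_k = -k/(2*k + 12).
Verify: -3/(k**2 + 13*k + 42) matches t_k.
Σ_(k=3)^(12) t_k = s_(13) − s_(3) = -13/38 − (-1/6) = -10/57.

Σ = -10/57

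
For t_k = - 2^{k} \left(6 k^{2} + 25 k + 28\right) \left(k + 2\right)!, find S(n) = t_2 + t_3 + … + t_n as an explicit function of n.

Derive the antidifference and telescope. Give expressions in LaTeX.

S(n) = - 6 \cdot 2^{n} n \left(n + 3\right)! - 10 \cdot 2^{n} \left(n + 3\right)! + 768

Compute t_(k+1)/t_k: get 2*(6*k**3 + 55*k**2 + 170*k + 177)/(6*k**2 + 25*k + 28).
Gosper form: A/B · C(k+1)/C(k) with A=2*k + 6, B=1, C=k**2 + 25*k/6 + 14/3.
f must satisfy (2*k + 6)·f(k+1) − (1)·f(k) = k**2 + 25*k/6 + 14/3.
Bound: deg f ≤ 1.
Coefficient equations give f(k) = (3*k + 2)/6.
Get s_k = R·t_k = -2**k*(3*k + 2)*factorial(k + 2) with R(k) = B(k−1)f(k)/C(k) = (3*k + 2)/(6*k**2 + 25*k + 28).
s_(k+1) − s_k = -2**k*(6*k**2 + 25*k + 28)*factorial(k + 2) = t_k.
Evaluate: s_(n+1) = -2**(n + 1)*(3*n + 5)*factorial(n + 3); subtract s_(2) = -768 ⇒ S(n) = -6*2**n*n*factorial(n + 3) - 10*2**n*factorial(n + 3) + 768.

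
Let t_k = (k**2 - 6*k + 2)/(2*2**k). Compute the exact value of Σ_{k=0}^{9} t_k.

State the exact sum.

Σ = -1083/1024

Compute t_(k+1)/t_k: get (k**2 - 4*k - 3)/(2*(k**2 - 6*k + 2)).
Normal form (A,B,C) = (1/2, 1, k**2 - 6*k + 2).
Key eq: (1/2)·f(k+1) = (1)·f(k) + (k**2 - 6*k + 2).
From deg A=0, deg B=0, deg C=2: d=2.
Match coefficients ⇒ f(k) = -2*(k**2 - 4*k - 1).
Get s_k = R·t_k = (-k**2 + 4*k + 1)/2**k with R(k) = B(k−1)f(k)/C(k) = -2*(k**2 - 4*k - 1)/(k**2 - 6*k + 2).
Verify: (k**2 - 6*k + 2)/(2*2**k) matches t_k.
Telescoping: Σ = s_(10) − s_(0) = -59/1024 − (1) = -1083/1024.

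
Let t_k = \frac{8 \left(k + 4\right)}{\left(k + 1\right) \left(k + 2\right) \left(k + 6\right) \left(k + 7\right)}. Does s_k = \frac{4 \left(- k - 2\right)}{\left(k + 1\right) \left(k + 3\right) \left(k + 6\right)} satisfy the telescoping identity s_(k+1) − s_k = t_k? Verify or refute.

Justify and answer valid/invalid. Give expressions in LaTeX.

s_(k+1) = 4*(-k - 3)/((k + 2)*(k + 4)*(k + 7))
s_(k+1) − s_k = 4*(2*k**3 + 19*k**2 + 57*k + 58)/(k**6 + 23*k**5 + 207*k**4 + 925*k**3 + 2144*k**2 + 2412*k + 1008)
(s_(k+1) − s_k) − t_k = 4*(-3*k**2 - 23*k - 38)/(k**6 + 23*k**5 + 207*k**4 + 925*k**3 + 2144*k**2 + 2412*k + 1008)

Invalid: residual \frac{4 \left(- 3 k^{2} - 23 k - 38\right)}{k^{6} + 23 k^{5} + 207 k^{4} + 925 k^{3} + 2144 k^{2} + 2412 k + 1008} ≠ 0.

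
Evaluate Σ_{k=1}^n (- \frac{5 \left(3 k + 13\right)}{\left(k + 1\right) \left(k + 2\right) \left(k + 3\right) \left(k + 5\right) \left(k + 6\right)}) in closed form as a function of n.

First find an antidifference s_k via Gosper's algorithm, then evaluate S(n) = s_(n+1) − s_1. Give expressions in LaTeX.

S(n) = \frac{5 n \left(- n^{2} - 11 n - 36\right)}{36 \left(n^{3} + 11 n^{2} + 36 n + 36\right)}

The ratio is (k + 1)*(k + 5)*(3*k + 16)/((k + 4)*(k + 7)*(3*k + 13)).
A = k + 1, B = k + 7, C = k**2 + 25*k/3 + 52/3.
f must satisfy (k + 1)·f(k+1) − (k + 6)·f(k) = k**2 + 25*k/3 + 52/3.
deg f ≤ 5 (via 1,1,2).
Match coefficients ⇒ f(k) = k*(k + 3)*(k + 4)*(k**2 + 8*k + 17)/30.
Get s_k = R·t_k = k*(-k**2 - 8*k - 17)/(2*(k**3 + 8*k**2 + 17*k + 10)) with R(k) = B(k−1)f(k)/C(k) = k*(k + 3)*(k + 6)*(k**2 + 8*k + 17)/(10*(3*k + 13)).
Check: Δs_k = 5*(-3*k - 13)/(k**5 + 17*k**4 + 107*k**3 + 307*k**2 + 396*k + 180). ✓
Evaluate: s_(n+1) = (-n**3 - 11*n**2 - 36*n - 26)/(2*(n**3 + 11*n**2 + 36*n + 36)); subtract s_(1) = -13/36 ⇒ S(n) = 5*n*(-n**2 - 11*n - 36)/(36*(n**3 + 11*n**2 + 36*n + 36)).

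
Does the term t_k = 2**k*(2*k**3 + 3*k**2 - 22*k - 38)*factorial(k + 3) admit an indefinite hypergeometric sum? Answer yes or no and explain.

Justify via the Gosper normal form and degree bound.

Yes. s_k = 2**k*(k**2 - 4*k - 2)*factorial(k + 3).

Ratio r(k) = 2*(2*k**4 + 17*k**3 + 26*k**2 - 95*k - 220)/(2*k**3 + 3*k**2 - 22*k - 38).
Gosper form: A/B · C(k+1)/C(k) with A=2*k + 8, B=1, C=k**3 + 3*k**2/2 - 11*k - 19.
Need (2*k + 8)·f(k+1) − (1)·f(k) = k**3 + 3*k**2/2 - 11*k - 19.
Bound: deg f ≤ 2.
Solve for f: f(k) = (k**2 - 4*k - 2)/2 (degree 2 ≤ 2).
Certificate R = B(k−1)f/C = (k**2 - 4*k - 2)/(2*k**3 + 3*k**2 - 22*k - 38) gives s_k = 2**k*(k**2 - 4*k - 2)*factorial(k + 3).
Verify: 2**k*(2*k**3 + 3*k**2 - 22*k - 38)*factorial(k + 3) matches t_k.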